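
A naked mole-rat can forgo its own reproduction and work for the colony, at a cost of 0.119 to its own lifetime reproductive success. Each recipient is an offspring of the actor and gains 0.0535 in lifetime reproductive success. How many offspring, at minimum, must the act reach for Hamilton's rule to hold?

5

r to an offspring = 1/2 (one parent–offspring link: r = (1/2)^1 = 1/2).
Hamilton's rule: n·r·B > C  ⇒  n > C/(r·B) = 0.119/(0.5·0.0535) = 4.449.
The smallest integer exceeding 4.449 is 5.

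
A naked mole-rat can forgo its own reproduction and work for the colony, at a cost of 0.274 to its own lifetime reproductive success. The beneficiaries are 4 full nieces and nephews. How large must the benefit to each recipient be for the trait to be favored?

r to a full niece or nephew = 1/4 (full aunt/uncle↔niece/nephew: two paths of length 3 through the shared grandparent pair: r = 2·(1/2)^3 = 1/4).
Hamilton's rule with n recipients of equal r: n·r·B > C, so B > C/(n·r) = 0.274/(4·0.25) = 0.274.

0.274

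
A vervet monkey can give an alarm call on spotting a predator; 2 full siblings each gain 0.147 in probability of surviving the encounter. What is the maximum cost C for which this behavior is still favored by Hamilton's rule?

r to a full sibling = 0.5 (full sibs share both parents — two paths of length 2: r = 2·(1/2)^2 = 1/2).
Hamilton's rule: n·r·B > C, so the trait is favored while C < n·r·B = 2·0.5·0.147 = 0.147.

0.147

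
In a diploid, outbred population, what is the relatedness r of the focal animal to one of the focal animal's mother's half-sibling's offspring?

Each parent–offspring link contributes a factor of 1/2, and independent paths through distinct common ancestors add.
Half first cousins share one grandparent — one path of length 4: r = (1/2)^4 = 1/16.

0.0625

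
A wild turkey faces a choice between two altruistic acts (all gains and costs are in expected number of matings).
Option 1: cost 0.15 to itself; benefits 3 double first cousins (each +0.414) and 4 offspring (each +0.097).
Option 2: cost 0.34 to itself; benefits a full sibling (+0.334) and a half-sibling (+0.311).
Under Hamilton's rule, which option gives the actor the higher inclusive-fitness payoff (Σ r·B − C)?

Option 1: r to a double first cousin = 0.25.
Option 1: r to an offspring = 0.5.
Option 1: Σ r·B − C = (3·0.25·0.414 + 4·0.5·0.097) − 0.15 = 0.3545.
Option 2: r to a full sibling = 0.5.
Option 2: r to a half-sibling = 0.25.
Option 2: Σ r·B − C = (1·0.5·0.334 + 1·0.25·0.311) − 0.34 = -0.09525.
Option 1 has the higher net inclusive-fitness payoff.

Option 1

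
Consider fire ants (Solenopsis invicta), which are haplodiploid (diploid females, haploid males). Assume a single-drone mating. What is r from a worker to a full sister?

Haplodiploid full sisters inherit their father's entire haploid genome identically (contributing 1/2) and on average half of their mother's contribution (1/2 · 1/2 = 1/4); r = 1/2 + 1/4 = 3/4.

0.75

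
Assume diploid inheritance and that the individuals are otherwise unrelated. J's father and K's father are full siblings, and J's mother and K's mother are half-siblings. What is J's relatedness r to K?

Wright's path rule: contributions from independent ancestry routes add.
J and K are related in two ways: first cousins through their fathers (r = 1/8) and half first cousins through their mothers (r = 1/16).
r = 1/8 + 1/16 = 0.1875.

0.1875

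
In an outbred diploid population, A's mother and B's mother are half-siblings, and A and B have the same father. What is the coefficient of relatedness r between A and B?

0.3125

With two independent routes of shared ancestry, r is the sum of the two contributions.
A and B are related in two ways: half first cousins through their mothers (r = 1/16) and half-sibs through their shared father (r = 1/4).
r = 1/16 + 1/4 = 0.3125.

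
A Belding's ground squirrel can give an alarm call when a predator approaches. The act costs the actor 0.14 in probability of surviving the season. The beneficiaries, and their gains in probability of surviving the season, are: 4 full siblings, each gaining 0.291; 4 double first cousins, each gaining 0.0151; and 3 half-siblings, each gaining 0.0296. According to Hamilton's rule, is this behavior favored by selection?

Yes

Hamilton's rule: the trait is favored when the sum of r·B over every recipient exceeds the actor's cost C.
r to a full sibling = 1/2 (full sibs share both parents — two paths of length 2: r = 2·(1/2)^2 = 1/2).
r to a double first cousin = 1/4 (double first cousins share both grandparent pairs — four paths of length 4: r = 4·(1/2)^4 = 1/4).
r to a half-sibling = 0.25 (half-sibs share one parent — one path of length 2: r = (1/2)^2 = 1/4).
Summing one r·B term per recipient: 4·0.5·0.291 + 4·0.25·0.0151 + 3·0.25·0.0296 = 0.6193.
0.6193 > 0.14: the indirect benefit exceeds the cost.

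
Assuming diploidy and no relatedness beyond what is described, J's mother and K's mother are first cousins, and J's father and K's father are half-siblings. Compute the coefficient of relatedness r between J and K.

Independent pedigree routes through distinct common ancestors add.
J and K are related in two ways: second cousins through their mothers (r = 1/32) and half first cousins through their fathers (r = 1/16).
r = 1/32 + 1/16 = 0.09375.

0.09375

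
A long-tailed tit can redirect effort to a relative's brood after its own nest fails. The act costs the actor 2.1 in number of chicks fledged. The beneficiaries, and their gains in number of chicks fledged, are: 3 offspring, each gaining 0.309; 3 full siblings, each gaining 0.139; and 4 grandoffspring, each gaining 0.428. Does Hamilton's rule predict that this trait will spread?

Hamilton's rule: the trait is favored when the sum of r·B over every recipient exceeds the actor's cost C.
r to an offspring = 1/2 (one parent–offspring link: r = (1/2)^1 = 1/2).
r to a full sibling = 0.5 (full sibs share both parents — two paths of length 2: r = 2·(1/2)^2 = 1/2).
r to a grandoffspring = 1/4 (two parent–offspring links: r = (1/2)^2 = 1/4).
Summing one r·B term per recipient: 3·0.5·0.309 + 3·0.5·0.139 + 4·0.25·0.428 = 1.1.
1.1 < 2.1: the indirect benefit is less than the cost.

No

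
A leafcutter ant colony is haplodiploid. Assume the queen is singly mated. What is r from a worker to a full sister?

Haplodiploid full sisters inherit their father's entire haploid genome identically (contributing 1/2) and on average half of their mother's contribution (1/2 · 1/2 = 1/4); r = 1/2 + 1/4 = 3/4.

0.75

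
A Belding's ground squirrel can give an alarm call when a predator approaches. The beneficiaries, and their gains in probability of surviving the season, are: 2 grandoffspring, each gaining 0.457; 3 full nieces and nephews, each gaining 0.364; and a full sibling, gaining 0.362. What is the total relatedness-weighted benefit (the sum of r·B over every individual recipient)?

0.6825

r to a grandoffspring = 1/4 (two parent–offspring links: r = (1/2)^2 = 1/4).
r to a full niece or nephew = 1/4 (full aunt/uncle↔niece/nephew: two paths of length 3 through the shared grandparent pair: r = 2·(1/2)^3 = 1/4).
r to a full sibling = 0.5 (full sibs share both parents — two paths of length 2: r = 2·(1/2)^2 = 1/2).
Summing one r·B term per recipient: 2·0.25·0.457 + 3·0.25·0.364 + 1·0.5·0.362 = 0.6825.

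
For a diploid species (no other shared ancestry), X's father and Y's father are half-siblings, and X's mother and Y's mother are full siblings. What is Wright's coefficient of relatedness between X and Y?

0.1875

Relatedness sums over independent paths through distinct common ancestors.
X and Y are related in two ways: half first cousins through their fathers (r = 1/16) and first cousins through their mothers (r = 1/8).
r = 1/16 + 1/8 = 0.1875.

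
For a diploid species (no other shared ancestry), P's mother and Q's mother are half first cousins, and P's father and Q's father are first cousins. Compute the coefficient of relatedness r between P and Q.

0.046875

With two independent routes of shared ancestry, r is the sum of the two contributions.
P and Q are related in two ways: half second cousins through their mothers (r = 1/64) and second cousins through their fathers (r = 1/32).
r = 1/64 + 1/32 = 3/64 = 0.046875.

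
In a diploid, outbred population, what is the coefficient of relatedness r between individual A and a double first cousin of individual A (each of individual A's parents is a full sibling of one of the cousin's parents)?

0.25

Each parent–offspring link contributes a factor of 1/2, and independent paths through distinct common ancestors add.
Double first cousins share both grandparent pairs — four paths of length 4: r = 4·(1/2)^4 = 1/4.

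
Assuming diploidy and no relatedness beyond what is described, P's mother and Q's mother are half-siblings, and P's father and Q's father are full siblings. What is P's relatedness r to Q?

0.1875

Wright's path rule: contributions from independent ancestry routes add.
P and Q are related in two ways: half first cousins through their mothers (r = 1/16) and first cousins through their fathers (r = 1/8).
r = 1/16 + 1/8 = 0.1875.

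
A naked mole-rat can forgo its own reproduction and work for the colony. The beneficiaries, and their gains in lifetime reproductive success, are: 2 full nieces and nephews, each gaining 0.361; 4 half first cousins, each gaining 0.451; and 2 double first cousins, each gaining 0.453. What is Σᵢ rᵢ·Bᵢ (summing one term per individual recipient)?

0.51975

r to a full niece or nephew = 0.25 (full aunt/uncle↔niece/nephew: two paths of length 3 through the shared grandparent pair: r = 2·(1/2)^3 = 1/4).
r to a half first cousin = 1/16 (half first cousins share one grandparent — one path of length 4: r = (1/2)^4 = 1/16).
r to a double first cousin = 1/4 (double first cousins share both grandparent pairs — four paths of length 4: r = 4·(1/2)^4 = 1/4).
Summing one r·B term per recipient: 2·0.25·0.361 + 4·0.0625·0.451 + 2·0.25·0.453 = 0.51975.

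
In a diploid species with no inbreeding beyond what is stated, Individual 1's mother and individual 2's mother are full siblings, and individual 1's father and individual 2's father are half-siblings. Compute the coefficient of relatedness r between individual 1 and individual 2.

Wright's path rule: contributions from independent ancestry routes add.
Individual 1 and individual 2 are related in two ways: first cousins through their mothers (r = 1/8) and half first cousins through their fathers (r = 1/16).
r = 1/8 + 1/16 = 0.1875.

0.1875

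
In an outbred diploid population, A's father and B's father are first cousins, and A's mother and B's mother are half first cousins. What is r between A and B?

0.046875

With two independent routes of shared ancestry, r is the sum of the two contributions.
A and B are related in two ways: second cousins through their fathers (r = 1/32) and half second cousins through their mothers (r = 1/64).
r = 1/32 + 1/64 = 3/64 = 0.046875.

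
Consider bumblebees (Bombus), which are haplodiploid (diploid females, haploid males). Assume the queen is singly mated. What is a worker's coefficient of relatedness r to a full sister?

Haplodiploid full sisters inherit their father's entire haploid genome identically (contributing 1/2) and on average half of their mother's contribution (1/2 · 1/2 = 1/4); r = 1/2 + 1/4 = 3/4.

0.75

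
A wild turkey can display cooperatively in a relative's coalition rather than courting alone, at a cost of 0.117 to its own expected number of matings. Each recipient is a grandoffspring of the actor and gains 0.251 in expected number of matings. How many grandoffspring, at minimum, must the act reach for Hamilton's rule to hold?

2

r to a grandoffspring = 0.25 (two parent–offspring links: r = (1/2)^2 = 1/4).
Hamilton's rule: n·r·B > C  ⇒  n > C/(r·B) = 0.117/(0.25·0.251) = 1.865.
The smallest integer exceeding 1.865 is 2.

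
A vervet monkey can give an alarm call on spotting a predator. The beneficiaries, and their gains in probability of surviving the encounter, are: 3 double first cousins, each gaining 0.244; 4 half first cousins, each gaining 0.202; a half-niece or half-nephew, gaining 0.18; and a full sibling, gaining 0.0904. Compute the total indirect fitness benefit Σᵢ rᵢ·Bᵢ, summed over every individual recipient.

0.3012

r to a double first cousin = 1/4 (double first cousins share both grandparent pairs — four paths of length 4: r = 4·(1/2)^4 = 1/4).
r to a half first cousin = 1/16 (half first cousins share one grandparent — one path of length 4: r = (1/2)^4 = 1/16).
r to a half-niece or half-nephew = 0.125 (half-aunt/uncle↔niece/nephew: one path of length 3: r = (1/2)^3 = 1/8).
r to a full sibling = 0.5 (full sibs share both parents — two paths of length 2: r = 2·(1/2)^2 = 1/2).
Summing one r·B term per recipient: 3·0.25·0.244 + 4·0.0625·0.202 + 1·0.125·0.18 + 1·0.5·0.0904 = 0.3012.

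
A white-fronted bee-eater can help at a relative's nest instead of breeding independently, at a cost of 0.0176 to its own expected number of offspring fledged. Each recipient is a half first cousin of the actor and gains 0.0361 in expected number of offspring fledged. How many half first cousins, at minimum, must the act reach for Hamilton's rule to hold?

r to a half first cousin = 0.0625 (half first cousins share one grandparent — one path of length 4: r = (1/2)^4 = 1/16).
Hamilton's rule: n·r·B > C  ⇒  n > C/(r·B) = 0.0176/(0.0625·0.0361) = 7.801.
The smallest integer exceeding 7.801 is 8.

8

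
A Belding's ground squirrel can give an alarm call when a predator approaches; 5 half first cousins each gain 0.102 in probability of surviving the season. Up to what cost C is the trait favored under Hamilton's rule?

0.031875

r to a half first cousin = 0.0625 (half first cousins share one grandparent — one path of length 4: r = (1/2)^4 = 1/16).
Hamilton's rule: n·r·B > C, so the trait is favored while C < n·r·B = 5·0.0625·0.102 = 0.031875.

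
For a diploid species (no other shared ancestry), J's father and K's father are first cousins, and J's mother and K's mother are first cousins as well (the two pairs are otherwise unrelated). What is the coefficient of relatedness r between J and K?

Wright's path rule: contributions from independent ancestry routes add.
J and K are related in two ways: second cousins through their fathers (r = 1/32) and second cousins through their mothers (r = 1/32).
r = 1/32 + 1/32 = 0.0625.

0.0625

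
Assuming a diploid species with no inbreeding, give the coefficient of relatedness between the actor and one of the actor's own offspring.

Each parent–offspring link contributes a factor of 1/2, and independent paths through distinct common ancestors add.
One parent–offspring link: r = (1/2)^1 = 1/2.

0.5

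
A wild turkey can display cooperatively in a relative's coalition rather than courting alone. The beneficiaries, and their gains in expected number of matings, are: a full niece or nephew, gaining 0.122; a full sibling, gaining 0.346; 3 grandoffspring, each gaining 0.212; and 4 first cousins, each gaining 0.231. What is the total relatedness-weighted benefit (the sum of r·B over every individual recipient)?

r to a full niece or nephew = 0.25 (full aunt/uncle↔niece/nephew: two paths of length 3 through the shared grandparent pair: r = 2·(1/2)^3 = 1/4).
r to a full sibling = 0.5 (full sibs share both parents — two paths of length 2: r = 2·(1/2)^2 = 1/2).
r to a grandoffspring = 1/4 (two parent–offspring links: r = (1/2)^2 = 1/4).
r to a first cousin = 1/8 (first cousins share one grandparent pair — two paths of length 4: r = 2·(1/2)^4 = 1/8).
Summing one r·B term per recipient: 1·0.25·0.122 + 1·0.5·0.346 + 3·0.25·0.212 + 4·0.125·0.231 = 0.478.

0.478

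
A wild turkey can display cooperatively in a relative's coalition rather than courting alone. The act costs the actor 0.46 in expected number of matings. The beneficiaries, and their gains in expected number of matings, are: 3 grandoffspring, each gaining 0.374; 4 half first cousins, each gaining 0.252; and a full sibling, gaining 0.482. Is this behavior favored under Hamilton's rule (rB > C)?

Yes

Hamilton's rule: the trait is favored when the sum of r·B over every recipient exceeds the actor's cost C.
r to a grandoffspring = 0.25 (two parent–offspring links: r = (1/2)^2 = 1/4).
r to a half first cousin = 1/16 (half first cousins share one grandparent — one path of length 4: r = (1/2)^4 = 1/16).
r to a full sibling = 0.5 (full sibs share both parents — two paths of length 2: r = 2·(1/2)^2 = 1/2).
Summing one r·B term per recipient: 3·0.25·0.374 + 4·0.0625·0.252 + 1·0.5·0.482 = 0.5845.
0.5845 > 0.46: the indirect benefit exceeds the cost.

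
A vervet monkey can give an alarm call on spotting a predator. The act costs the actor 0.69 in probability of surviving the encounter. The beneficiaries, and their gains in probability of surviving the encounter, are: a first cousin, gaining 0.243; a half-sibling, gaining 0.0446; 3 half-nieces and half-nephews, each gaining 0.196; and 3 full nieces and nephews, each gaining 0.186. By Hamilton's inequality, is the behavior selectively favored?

No

Hamilton's rule: the trait is favored when the sum of r·B over every recipient exceeds the actor's cost C.
r to a first cousin = 0.125 (first cousins share one grandparent pair — two paths of length 4: r = 2·(1/2)^4 = 1/8).
r to a half-sibling = 0.25 (half-sibs share one parent — one path of length 2: r = (1/2)^2 = 1/4).
r to a half-niece or half-nephew = 1/8 (half-aunt/uncle↔niece/nephew: one path of length 3: r = (1/2)^3 = 1/8).
r to a full niece or nephew = 0.25 (full aunt/uncle↔niece/nephew: two paths of length 3 through the shared grandparent pair: r = 2·(1/2)^3 = 1/4).
Summing one r·B term per recipient: 1·0.125·0.243 + 1·0.25·0.0446 + 3·0.125·0.196 + 3·0.25·0.186 = 0.254525.
0.254525 < 0.69: the indirect benefit is less than the cost.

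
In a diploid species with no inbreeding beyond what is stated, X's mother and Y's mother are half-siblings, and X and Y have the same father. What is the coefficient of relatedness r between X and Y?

Wright's path rule: contributions from independent ancestry routes add.
X and Y are related in two ways: half first cousins through their mothers (r = 1/16) and half-sibs through their shared father (r = 1/4).
r = 1/16 + 1/4 = 5/16 = 0.3125.

0.3125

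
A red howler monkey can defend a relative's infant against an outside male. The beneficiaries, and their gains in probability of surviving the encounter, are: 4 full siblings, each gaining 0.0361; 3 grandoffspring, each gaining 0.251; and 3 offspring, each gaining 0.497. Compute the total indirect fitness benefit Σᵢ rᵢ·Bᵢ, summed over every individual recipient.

r to a full sibling = 1/2 (full sibs share both parents — two paths of length 2: r = 2·(1/2)^2 = 1/2).
r to a grandoffspring = 1/4 (two parent–offspring links: r = (1/2)^2 = 1/4).
r to an offspring = 1/2 (one parent–offspring link: r = (1/2)^1 = 1/2).
Summing one r·B term per recipient: 4·0.5·0.0361 + 3·0.25·0.251 + 3·0.5·0.497 = 1.00595.

1.00595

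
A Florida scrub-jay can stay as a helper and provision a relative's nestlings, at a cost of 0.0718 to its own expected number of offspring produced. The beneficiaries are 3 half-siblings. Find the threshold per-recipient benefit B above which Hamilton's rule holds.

0.0957

r to a half-sibling = 0.25 (half-sibs share one parent — one path of length 2: r = (1/2)^2 = 1/4).
Hamilton's rule with n recipients of equal r: n·r·B > C, so B > C/(n·r) = 0.0718/(3·0.25) = 0.0957.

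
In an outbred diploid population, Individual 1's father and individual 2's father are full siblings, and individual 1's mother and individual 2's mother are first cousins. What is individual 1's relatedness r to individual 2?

Independent pedigree routes through distinct common ancestors add.
Individual 1 and individual 2 are related in two ways: first cousins through their fathers (r = 1/8) and second cousins through their mothers (r = 1/32).
r = 1/8 + 1/32 = 0.15625.

0.15625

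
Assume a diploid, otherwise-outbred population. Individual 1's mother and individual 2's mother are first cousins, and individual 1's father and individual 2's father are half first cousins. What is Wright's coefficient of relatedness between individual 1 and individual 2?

0.046875

With two independent routes of shared ancestry, r is the sum of the two contributions.
Individual 1 and individual 2 are related in two ways: second cousins through their mothers (r = 1/32) and half second cousins through their fathers (r = 1/64).
r = 1/32 + 1/64 = 3/64 = 0.046875.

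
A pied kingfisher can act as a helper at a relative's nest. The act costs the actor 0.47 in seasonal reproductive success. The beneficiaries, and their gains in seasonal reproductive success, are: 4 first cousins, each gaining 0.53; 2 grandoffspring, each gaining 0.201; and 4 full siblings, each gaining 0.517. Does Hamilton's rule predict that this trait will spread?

Hamilton's rule: the trait is favored when the sum of r·B over every recipient exceeds the actor's cost C.
r to a first cousin = 1/8 (first cousins share one grandparent pair — two paths of length 4: r = 2·(1/2)^4 = 1/8).
r to a grandoffspring = 0.25 (two parent–offspring links: r = (1/2)^2 = 1/4).
r to a full sibling = 0.5 (full sibs share both parents — two paths of length 2: r = 2·(1/2)^2 = 1/2).
Summing one r·B term per recipient: 4·0.125·0.53 + 2·0.25·0.201 + 4·0.5·0.517 = 1.3995.
1.3995 > 0.47: the indirect benefit exceeds the cost.

Yes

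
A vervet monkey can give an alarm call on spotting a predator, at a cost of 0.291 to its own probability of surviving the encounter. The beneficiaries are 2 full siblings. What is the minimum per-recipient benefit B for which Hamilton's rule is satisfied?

r to a full sibling = 1/2 (full sibs share both parents — two paths of length 2: r = 2·(1/2)^2 = 1/2).
Hamilton's rule with n recipients of equal r: n·r·B > C, so B > C/(n·r) = 0.291/(2·0.5) = 0.291.

0.291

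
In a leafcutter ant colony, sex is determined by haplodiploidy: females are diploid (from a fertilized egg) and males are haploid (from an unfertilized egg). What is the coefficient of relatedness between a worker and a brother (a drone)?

0.25

Her haploid brother carries none of their father's genes and a random half of their mother's genome; that half matches the maternal half of her own genome with probability 1/2: r = 1/2 · 1/2 = 1/4.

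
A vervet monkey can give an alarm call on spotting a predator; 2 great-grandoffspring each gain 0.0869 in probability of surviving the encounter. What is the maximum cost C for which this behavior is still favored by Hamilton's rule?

0.021725

r to a great-grandoffspring = 0.125 (three parent–offspring links: r = (1/2)^3 = 1/8).
Hamilton's rule: n·r·B > C, so the trait is favored while C < n·r·B = 2·0.125·0.0869 = 0.021725.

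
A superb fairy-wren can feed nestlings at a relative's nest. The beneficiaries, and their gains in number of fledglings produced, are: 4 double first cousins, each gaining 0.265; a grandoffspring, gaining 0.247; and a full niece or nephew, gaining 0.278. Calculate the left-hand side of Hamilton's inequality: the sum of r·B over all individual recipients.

r to a double first cousin = 1/4 (double first cousins share both grandparent pairs — four paths of length 4: r = 4·(1/2)^4 = 1/4).
r to a grandoffspring = 1/4 (two parent–offspring links: r = (1/2)^2 = 1/4).
r to a full niece or nephew = 1/4 (full aunt/uncle↔niece/nephew: two paths of length 3 through the shared grandparent pair: r = 2·(1/2)^3 = 1/4).
Summing one r·B term per recipient: 4·0.25·0.265 + 1·0.25·0.247 + 1·0.25·0.278 = 0.39625.

0.39625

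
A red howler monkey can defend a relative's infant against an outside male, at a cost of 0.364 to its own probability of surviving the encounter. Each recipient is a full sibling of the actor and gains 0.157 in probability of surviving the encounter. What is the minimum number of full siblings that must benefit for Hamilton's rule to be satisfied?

5

r to a full sibling = 1/2 (full sibs share both parents — two paths of length 2: r = 2·(1/2)^2 = 1/2).
Hamilton's rule: n·r·B > C  ⇒  n > C/(r·B) = 0.364/(0.5·0.157) = 4.637.
The smallest integer exceeding 4.637 is 5.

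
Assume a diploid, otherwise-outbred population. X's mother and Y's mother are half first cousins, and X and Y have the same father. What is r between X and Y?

Wright's path rule: contributions from independent ancestry routes add.
X and Y are related in two ways: half second cousins through their mothers (r = 1/64) and half-sibs through their shared father (r = 1/4).
r = 1/64 + 1/4 = 17/64 = 0.265625.

0.265625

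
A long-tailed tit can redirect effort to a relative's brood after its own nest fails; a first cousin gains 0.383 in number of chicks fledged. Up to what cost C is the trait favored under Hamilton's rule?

0.047875

r to a first cousin = 1/8 (first cousins share one grandparent pair — two paths of length 4: r = 2·(1/2)^4 = 1/8).
Hamilton's rule: n·r·B > C, so the trait is favored while C < n·r·B = 1·0.125·0.383 = 0.047875.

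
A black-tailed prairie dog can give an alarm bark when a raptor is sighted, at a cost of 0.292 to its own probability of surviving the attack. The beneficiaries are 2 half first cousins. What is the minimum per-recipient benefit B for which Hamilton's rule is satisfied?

r to a half first cousin = 1/16 (half first cousins share one grandparent — one path of length 4: r = (1/2)^4 = 1/16).
Hamilton's rule with n recipients of equal r: n·r·B > C, so B > C/(n·r) = 0.292/(2·0.0625) = 2.336.

2.336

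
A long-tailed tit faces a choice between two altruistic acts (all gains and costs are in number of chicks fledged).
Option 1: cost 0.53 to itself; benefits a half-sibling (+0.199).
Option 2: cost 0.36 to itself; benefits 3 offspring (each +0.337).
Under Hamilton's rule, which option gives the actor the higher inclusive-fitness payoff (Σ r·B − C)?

Option 1: r to a half-sibling = 0.25.
Option 1: Σ r·B − C = (1·0.25·0.199) − 0.53 = -0.48025.
Option 2: r to an offspring = 0.5.
Option 2: Σ r·B − C = (3·0.5·0.337) − 0.36 = 0.1455.
Option 2 has the higher net inclusive-fitness payoff.

Option 2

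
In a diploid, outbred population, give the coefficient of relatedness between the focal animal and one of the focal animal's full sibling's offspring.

Each parent–offspring link contributes a factor of 1/2, and independent paths through distinct common ancestors add.
Full aunt/uncle↔niece/nephew: two paths of length 3 through the shared grandparent pair: r = 2·(1/2)^3 = 1/4.

0.25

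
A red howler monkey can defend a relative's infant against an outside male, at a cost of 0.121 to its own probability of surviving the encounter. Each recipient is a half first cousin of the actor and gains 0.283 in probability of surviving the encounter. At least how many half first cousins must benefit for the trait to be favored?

7

r to a half first cousin = 1/16 (half first cousins share one grandparent — one path of length 4: r = (1/2)^4 = 1/16).
Hamilton's rule: n·r·B > C  ⇒  n > C/(r·B) = 0.121/(0.0625·0.283) = 6.841.
The smallest integer exceeding 6.841 is 7.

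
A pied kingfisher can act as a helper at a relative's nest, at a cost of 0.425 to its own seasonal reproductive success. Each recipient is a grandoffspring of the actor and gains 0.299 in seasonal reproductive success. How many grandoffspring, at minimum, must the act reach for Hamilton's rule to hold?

6

r to a grandoffspring = 1/4 (two parent–offspring links: r = (1/2)^2 = 1/4).
Hamilton's rule: n·r·B > C  ⇒  n > C/(r·B) = 0.425/(0.25·0.299) = 5.686.
The smallest integer exceeding 5.686 is 6.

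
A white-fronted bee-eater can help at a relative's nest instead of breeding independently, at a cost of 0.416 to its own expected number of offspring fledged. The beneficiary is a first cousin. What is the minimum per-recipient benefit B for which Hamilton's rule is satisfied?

3.328

r to a first cousin = 1/8 (first cousins share one grandparent pair — two paths of length 4: r = 2·(1/2)^4 = 1/8).
Hamilton's rule with n recipients of equal r: n·r·B > C, so B > C/(n·r) = 0.416/(1·0.125) = 3.328.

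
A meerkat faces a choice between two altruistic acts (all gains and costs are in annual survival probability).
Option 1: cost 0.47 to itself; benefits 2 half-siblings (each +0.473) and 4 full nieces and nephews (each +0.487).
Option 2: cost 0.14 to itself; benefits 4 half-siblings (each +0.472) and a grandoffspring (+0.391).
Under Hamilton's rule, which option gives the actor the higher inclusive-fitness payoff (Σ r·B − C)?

Option 1: r to a half-sibling = 0.25.
Option 1: r to a full niece or nephew = 0.25.
Option 1: Σ r·B − C = (2·0.25·0.473 + 4·0.25·0.487) − 0.47 = 0.2535.
Option 2: r to a half-sibling = 0.25.
Option 2: r to a grandoffspring = 0.25.
Option 2: Σ r·B − C = (4·0.25·0.472 + 1·0.25·0.391) − 0.14 = 0.42975.
Option 2 has the higher net inclusive-fitness payoff.

Option 2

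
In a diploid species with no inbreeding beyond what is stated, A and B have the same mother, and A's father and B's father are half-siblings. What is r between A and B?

With two independent routes of shared ancestry, r is the sum of the two contributions.
A and B are related in two ways: half-sibs through their shared mother (r = 1/4) and half first cousins through their fathers (r = 1/16).
r = 1/4 + 1/16 = 0.3125.

0.3125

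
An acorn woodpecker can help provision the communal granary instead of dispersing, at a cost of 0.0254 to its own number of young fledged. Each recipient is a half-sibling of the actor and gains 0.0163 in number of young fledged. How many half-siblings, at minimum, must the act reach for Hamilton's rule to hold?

r to a half-sibling = 0.25 (half-sibs share one parent — one path of length 2: r = (1/2)^2 = 1/4).
Hamilton's rule: n·r·B > C  ⇒  n > C/(r·B) = 0.0254/(0.25·0.0163) = 6.233.
The smallest integer exceeding 6.233 is 7.

7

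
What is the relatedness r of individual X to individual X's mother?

0.5

Each parent–offspring link contributes a factor of 1/2, and independent paths through distinct common ancestors add.
One parent–offspring link: r = (1/2)^1 = 1/2.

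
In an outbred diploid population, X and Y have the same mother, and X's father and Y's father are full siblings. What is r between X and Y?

0.375

Relatedness sums over independent paths through distinct common ancestors.
X and Y are related in two ways: half-sibs through their shared mother (r = 1/4) and first cousins through their fathers (r = 1/8).
r = 1/4 + 1/8 = 3/8 = 0.375.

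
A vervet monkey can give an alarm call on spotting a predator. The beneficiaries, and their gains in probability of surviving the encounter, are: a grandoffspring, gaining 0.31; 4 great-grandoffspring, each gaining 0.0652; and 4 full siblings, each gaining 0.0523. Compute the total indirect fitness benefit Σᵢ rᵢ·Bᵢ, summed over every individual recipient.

r to a grandoffspring = 0.25 (two parent–offspring links: r = (1/2)^2 = 1/4).
r to a great-grandoffspring = 0.125 (three parent–offspring links: r = (1/2)^3 = 1/8).
r to a full sibling = 1/2 (full sibs share both parents — two paths of length 2: r = 2·(1/2)^2 = 1/2).
Summing one r·B term per recipient: 1·0.25·0.31 + 4·0.125·0.0652 + 4·0.5·0.0523 = 0.2147.

0.2147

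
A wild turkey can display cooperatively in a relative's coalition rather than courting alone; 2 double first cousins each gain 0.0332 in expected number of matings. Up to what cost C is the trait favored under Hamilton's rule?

r to a double first cousin = 0.25 (double first cousins share both grandparent pairs — four paths of length 4: r = 4·(1/2)^4 = 1/4).
Hamilton's rule: n·r·B > C, so the trait is favored while C < n·r·B = 2·0.25·0.0332 = 0.0166.

0.0166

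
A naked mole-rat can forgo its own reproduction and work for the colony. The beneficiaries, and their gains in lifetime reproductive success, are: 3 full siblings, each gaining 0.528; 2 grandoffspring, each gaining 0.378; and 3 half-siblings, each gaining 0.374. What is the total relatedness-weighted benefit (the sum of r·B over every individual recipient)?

r to a full sibling = 0.5 (full sibs share both parents — two paths of length 2: r = 2·(1/2)^2 = 1/2).
r to a grandoffspring = 0.25 (two parent–offspring links: r = (1/2)^2 = 1/4).
r to a half-sibling = 0.25 (half-sibs share one parent — one path of length 2: r = (1/2)^2 = 1/4).
Summing one r·B term per recipient: 3·0.5·0.528 + 2·0.25·0.378 + 3·0.25·0.374 = 1.2615.

1.2615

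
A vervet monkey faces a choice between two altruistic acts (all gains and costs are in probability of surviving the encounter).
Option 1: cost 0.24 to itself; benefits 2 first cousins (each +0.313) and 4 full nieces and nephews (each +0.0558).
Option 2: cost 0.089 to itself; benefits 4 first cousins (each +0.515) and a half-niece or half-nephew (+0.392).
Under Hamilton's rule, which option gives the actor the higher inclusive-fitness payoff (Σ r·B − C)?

Option 2

Option 1: r to a first cousin = 0.125.
Option 1: r to a full niece or nephew = 0.25.
Option 1: Σ r·B − C = (2·0.125·0.313 + 4·0.25·0.0558) − 0.24 = -0.10595.
Option 2: r to a first cousin = 0.125.
Option 2: r to a half-niece or half-nephew = 0.125.
Option 2: Σ r·B − C = (4·0.125·0.515 + 1·0.125·0.392) − 0.089 = 0.2175.
Option 2 has the higher net inclusive-fitness payoff.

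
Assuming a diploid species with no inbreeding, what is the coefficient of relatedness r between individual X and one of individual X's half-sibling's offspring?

Each parent–offspring link contributes a factor of 1/2, and independent paths through distinct common ancestors add.
Half-aunt/uncle↔niece/nephew: one path of length 3: r = (1/2)^3 = 1/8.

0.125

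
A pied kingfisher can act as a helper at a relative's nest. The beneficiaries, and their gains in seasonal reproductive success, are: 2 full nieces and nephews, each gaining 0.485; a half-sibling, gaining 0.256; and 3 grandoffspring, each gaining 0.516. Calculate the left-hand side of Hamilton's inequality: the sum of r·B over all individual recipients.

r to a full niece or nephew = 0.25 (full aunt/uncle↔niece/nephew: two paths of length 3 through the shared grandparent pair: r = 2·(1/2)^3 = 1/4).
r to a half-sibling = 1/4 (half-sibs share one parent — one path of length 2: r = (1/2)^2 = 1/4).
r to a grandoffspring = 0.25 (two parent–offspring links: r = (1/2)^2 = 1/4).
Summing one r·B term per recipient: 2·0.25·0.485 + 1·0.25·0.256 + 3·0.25·0.516 = 0.6935.

0.6935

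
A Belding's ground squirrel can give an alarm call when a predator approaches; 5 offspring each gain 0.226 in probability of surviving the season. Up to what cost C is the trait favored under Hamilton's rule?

r to an offspring = 0.5 (one parent–offspring link: r = (1/2)^1 = 1/2).
Hamilton's rule: n·r·B > C, so the trait is favored while C < n·r·B = 5·0.5·0.226 = 0.565.

0.565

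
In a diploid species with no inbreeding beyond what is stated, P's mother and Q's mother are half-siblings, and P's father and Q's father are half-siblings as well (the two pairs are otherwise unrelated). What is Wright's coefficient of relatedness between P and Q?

With two independent routes of shared ancestry, r is the sum of the two contributions.
P and Q are related in two ways: half first cousins through their mothers (r = 1/16) and half first cousins through their fathers (r = 1/16).
r = 1/16 + 1/16 = 1/8 = 0.125.

0.125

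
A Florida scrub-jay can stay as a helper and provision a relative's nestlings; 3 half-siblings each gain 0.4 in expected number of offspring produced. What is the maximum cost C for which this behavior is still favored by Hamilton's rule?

r to a half-sibling = 0.25 (half-sibs share one parent — one path of length 2: r = (1/2)^2 = 1/4).
Hamilton's rule: n·r·B > C, so the trait is favored while C < n·r·B = 3·0.25·0.4 = 0.3.

0.3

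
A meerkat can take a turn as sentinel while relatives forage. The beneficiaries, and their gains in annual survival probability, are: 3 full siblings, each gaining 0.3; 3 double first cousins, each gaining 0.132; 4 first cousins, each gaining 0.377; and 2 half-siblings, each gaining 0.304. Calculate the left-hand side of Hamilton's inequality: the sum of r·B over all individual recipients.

0.8895

r to a full sibling = 1/2 (full sibs share both parents — two paths of length 2: r = 2·(1/2)^2 = 1/2).
r to a double first cousin = 1/4 (double first cousins share both grandparent pairs — four paths of length 4: r = 4·(1/2)^4 = 1/4).
r to a first cousin = 1/8 (first cousins share one grandparent pair — two paths of length 4: r = 2·(1/2)^4 = 1/8).
r to a half-sibling = 1/4 (half-sibs share one parent — one path of length 2: r = (1/2)^2 = 1/4).
Summing one r·B term per recipient: 3·0.5·0.3 + 3·0.25·0.132 + 4·0.125·0.377 + 2·0.25·0.304 = 0.8895.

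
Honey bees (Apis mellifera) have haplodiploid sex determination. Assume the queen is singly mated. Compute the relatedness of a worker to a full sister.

Haplodiploid full sisters inherit their father's entire haploid genome identically (contributing 1/2) and on average half of their mother's contribution (1/2 · 1/2 = 1/4); r = 1/2 + 1/4 = 3/4.

0.75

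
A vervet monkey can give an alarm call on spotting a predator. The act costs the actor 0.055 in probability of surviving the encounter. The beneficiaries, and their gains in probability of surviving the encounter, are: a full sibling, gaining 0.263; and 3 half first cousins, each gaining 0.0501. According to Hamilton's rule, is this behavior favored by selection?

Hamilton's rule: the trait is favored when the sum of r·B over every recipient exceeds the actor's cost C.
r to a full sibling = 1/2 (full sibs share both parents — two paths of length 2: r = 2·(1/2)^2 = 1/2).
r to a half first cousin = 0.0625 (half first cousins share one grandparent — one path of length 4: r = (1/2)^4 = 1/16).
Summing one r·B term per recipient: 1·0.5·0.263 + 3·0.0625·0.0501 = 0.14089375.
0.14089375 > 0.055: the indirect benefit exceeds the cost.

Yes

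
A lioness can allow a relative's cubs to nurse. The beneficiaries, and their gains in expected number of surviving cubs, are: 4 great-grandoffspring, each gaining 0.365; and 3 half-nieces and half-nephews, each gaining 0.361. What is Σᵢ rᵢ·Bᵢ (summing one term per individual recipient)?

0.317875

r to a great-grandoffspring = 0.125 (three parent–offspring links: r = (1/2)^3 = 1/8).
r to a half-niece or half-nephew = 0.125 (half-aunt/uncle↔niece/nephew: one path of length 3: r = (1/2)^3 = 1/8).
Summing one r·B term per recipient: 4·0.125·0.365 + 3·0.125·0.361 = 0.317875.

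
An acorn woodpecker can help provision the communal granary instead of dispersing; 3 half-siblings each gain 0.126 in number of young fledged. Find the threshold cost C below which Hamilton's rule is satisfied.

0.0945

r to a half-sibling = 1/4 (half-sibs share one parent — one path of length 2: r = (1/2)^2 = 1/4).
Hamilton's rule: n·r·B > C, so the trait is favored while C < n·r·B = 3·0.25·0.126 = 0.0945.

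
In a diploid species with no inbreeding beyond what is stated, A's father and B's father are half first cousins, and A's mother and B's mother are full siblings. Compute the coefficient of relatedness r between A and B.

Wright's path rule: contributions from independent ancestry routes add.
A and B are related in two ways: half second cousins through their fathers (r = 1/64) and first cousins through their mothers (r = 1/8).
r = 1/64 + 1/8 = 0.140625.

0.140625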